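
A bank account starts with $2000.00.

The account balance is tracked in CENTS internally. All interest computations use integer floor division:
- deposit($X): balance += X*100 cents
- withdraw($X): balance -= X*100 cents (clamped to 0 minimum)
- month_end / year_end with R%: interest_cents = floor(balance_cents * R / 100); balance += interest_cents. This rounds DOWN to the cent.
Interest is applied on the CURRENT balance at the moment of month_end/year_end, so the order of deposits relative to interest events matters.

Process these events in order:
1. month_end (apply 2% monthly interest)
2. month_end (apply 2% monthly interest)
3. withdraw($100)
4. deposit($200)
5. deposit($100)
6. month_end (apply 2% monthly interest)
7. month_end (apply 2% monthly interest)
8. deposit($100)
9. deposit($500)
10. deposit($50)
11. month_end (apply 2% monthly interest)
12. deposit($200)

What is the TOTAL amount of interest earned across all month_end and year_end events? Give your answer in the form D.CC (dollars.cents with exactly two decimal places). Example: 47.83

Answer: 233.38

Derivation:
After 1 (month_end (apply 2% monthly interest)): balance=$2040.00 total_interest=$40.00
After 2 (month_end (apply 2% monthly interest)): balance=$2080.80 total_interest=$80.80
After 3 (withdraw($100)): balance=$1980.80 total_interest=$80.80
After 4 (deposit($200)): balance=$2180.80 total_interest=$80.80
After 5 (deposit($100)): balance=$2280.80 total_interest=$80.80
After 6 (month_end (apply 2% monthly interest)): balance=$2326.41 total_interest=$126.41
After 7 (month_end (apply 2% monthly interest)): balance=$2372.93 total_interest=$172.93
After 8 (deposit($100)): balance=$2472.93 total_interest=$172.93
After 9 (deposit($500)): balance=$2972.93 total_interest=$172.93
After 10 (deposit($50)): balance=$3022.93 total_interest=$172.93
After 11 (month_end (apply 2% monthly interest)): balance=$3083.38 total_interest=$233.38
After 12 (deposit($200)): balance=$3283.38 total_interest=$233.38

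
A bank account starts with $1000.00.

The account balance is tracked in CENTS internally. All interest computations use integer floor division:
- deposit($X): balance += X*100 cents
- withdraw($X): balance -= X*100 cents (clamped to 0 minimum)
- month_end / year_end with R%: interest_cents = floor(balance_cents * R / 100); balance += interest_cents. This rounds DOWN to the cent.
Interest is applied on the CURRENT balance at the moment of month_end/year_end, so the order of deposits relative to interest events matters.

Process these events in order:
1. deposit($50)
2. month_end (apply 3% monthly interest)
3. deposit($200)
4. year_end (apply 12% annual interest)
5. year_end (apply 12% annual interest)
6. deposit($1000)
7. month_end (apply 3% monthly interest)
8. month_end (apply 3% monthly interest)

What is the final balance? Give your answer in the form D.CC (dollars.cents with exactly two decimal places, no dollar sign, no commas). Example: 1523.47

Answer: 2766.30

Derivation:
After 1 (deposit($50)): balance=$1050.00 total_interest=$0.00
After 2 (month_end (apply 3% monthly interest)): balance=$1081.50 total_interest=$31.50
After 3 (deposit($200)): balance=$1281.50 total_interest=$31.50
After 4 (year_end (apply 12% annual interest)): balance=$1435.28 total_interest=$185.28
After 5 (year_end (apply 12% annual interest)): balance=$1607.51 total_interest=$357.51
After 6 (deposit($1000)): balance=$2607.51 total_interest=$357.51
After 7 (month_end (apply 3% monthly interest)): balance=$2685.73 total_interest=$435.73
After 8 (month_end (apply 3% monthly interest)): balance=$2766.30 total_interest=$516.30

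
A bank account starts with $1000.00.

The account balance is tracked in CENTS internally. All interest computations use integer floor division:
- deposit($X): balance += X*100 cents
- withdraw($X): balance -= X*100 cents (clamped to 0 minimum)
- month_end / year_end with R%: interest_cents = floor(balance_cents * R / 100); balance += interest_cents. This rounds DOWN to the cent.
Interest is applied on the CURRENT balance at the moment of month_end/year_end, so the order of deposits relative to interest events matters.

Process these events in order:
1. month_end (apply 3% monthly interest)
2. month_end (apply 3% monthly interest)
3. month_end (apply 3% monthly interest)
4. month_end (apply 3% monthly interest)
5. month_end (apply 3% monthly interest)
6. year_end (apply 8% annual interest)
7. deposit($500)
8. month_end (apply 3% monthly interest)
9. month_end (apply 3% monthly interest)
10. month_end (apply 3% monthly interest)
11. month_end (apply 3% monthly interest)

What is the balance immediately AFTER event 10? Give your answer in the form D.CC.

After 1 (month_end (apply 3% monthly interest)): balance=$1030.00 total_interest=$30.00
After 2 (month_end (apply 3% monthly interest)): balance=$1060.90 total_interest=$60.90
After 3 (month_end (apply 3% monthly interest)): balance=$1092.72 total_interest=$92.72
After 4 (month_end (apply 3% monthly interest)): balance=$1125.50 total_interest=$125.50
After 5 (month_end (apply 3% monthly interest)): balance=$1159.26 total_interest=$159.26
After 6 (year_end (apply 8% annual interest)): balance=$1252.00 total_interest=$252.00
After 7 (deposit($500)): balance=$1752.00 total_interest=$252.00
After 8 (month_end (apply 3% monthly interest)): balance=$1804.56 total_interest=$304.56
After 9 (month_end (apply 3% monthly interest)): balance=$1858.69 total_interest=$358.69
After 10 (month_end (apply 3% monthly interest)): balance=$1914.45 total_interest=$414.45

Answer: 1914.45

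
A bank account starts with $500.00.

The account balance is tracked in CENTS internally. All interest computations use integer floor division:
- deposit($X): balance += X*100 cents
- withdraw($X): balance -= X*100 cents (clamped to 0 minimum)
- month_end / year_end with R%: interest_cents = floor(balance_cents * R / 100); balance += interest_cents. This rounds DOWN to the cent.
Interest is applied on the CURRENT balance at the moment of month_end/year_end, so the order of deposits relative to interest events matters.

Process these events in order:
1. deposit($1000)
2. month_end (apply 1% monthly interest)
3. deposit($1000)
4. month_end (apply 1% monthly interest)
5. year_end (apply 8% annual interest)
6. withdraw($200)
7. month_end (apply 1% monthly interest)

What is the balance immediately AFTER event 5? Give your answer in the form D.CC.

After 1 (deposit($1000)): balance=$1500.00 total_interest=$0.00
After 2 (month_end (apply 1% monthly interest)): balance=$1515.00 total_interest=$15.00
After 3 (deposit($1000)): balance=$2515.00 total_interest=$15.00
After 4 (month_end (apply 1% monthly interest)): balance=$2540.15 total_interest=$40.15
After 5 (year_end (apply 8% annual interest)): balance=$2743.36 total_interest=$243.36

Answer: 2743.36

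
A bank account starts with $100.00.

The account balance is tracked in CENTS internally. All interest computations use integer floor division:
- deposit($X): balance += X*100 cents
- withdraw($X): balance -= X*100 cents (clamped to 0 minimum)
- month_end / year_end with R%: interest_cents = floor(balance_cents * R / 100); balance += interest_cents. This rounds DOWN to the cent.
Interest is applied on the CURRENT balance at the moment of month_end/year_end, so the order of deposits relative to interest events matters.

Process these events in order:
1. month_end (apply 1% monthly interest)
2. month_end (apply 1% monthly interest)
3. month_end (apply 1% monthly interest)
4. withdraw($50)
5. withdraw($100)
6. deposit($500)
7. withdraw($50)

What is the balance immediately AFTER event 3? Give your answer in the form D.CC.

Answer: 103.03

Derivation:
After 1 (month_end (apply 1% monthly interest)): balance=$101.00 total_interest=$1.00
After 2 (month_end (apply 1% monthly interest)): balance=$102.01 total_interest=$2.01
After 3 (month_end (apply 1% monthly interest)): balance=$103.03 total_interest=$3.03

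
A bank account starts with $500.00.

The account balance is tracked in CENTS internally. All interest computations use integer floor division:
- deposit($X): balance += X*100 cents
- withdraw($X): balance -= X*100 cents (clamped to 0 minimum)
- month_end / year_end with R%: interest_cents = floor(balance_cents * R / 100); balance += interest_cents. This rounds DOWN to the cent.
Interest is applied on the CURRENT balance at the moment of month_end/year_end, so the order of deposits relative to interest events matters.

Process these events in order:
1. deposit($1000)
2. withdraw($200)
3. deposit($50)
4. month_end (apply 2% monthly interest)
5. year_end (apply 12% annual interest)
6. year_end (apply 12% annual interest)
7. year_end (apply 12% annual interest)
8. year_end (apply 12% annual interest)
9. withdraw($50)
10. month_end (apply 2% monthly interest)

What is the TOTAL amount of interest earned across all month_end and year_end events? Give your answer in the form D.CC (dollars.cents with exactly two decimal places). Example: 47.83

Answer: 859.04

Derivation:
After 1 (deposit($1000)): balance=$1500.00 total_interest=$0.00
After 2 (withdraw($200)): balance=$1300.00 total_interest=$0.00
After 3 (deposit($50)): balance=$1350.00 total_interest=$0.00
After 4 (month_end (apply 2% monthly interest)): balance=$1377.00 total_interest=$27.00
After 5 (year_end (apply 12% annual interest)): balance=$1542.24 total_interest=$192.24
After 6 (year_end (apply 12% annual interest)): balance=$1727.30 total_interest=$377.30
After 7 (year_end (apply 12% annual interest)): balance=$1934.57 total_interest=$584.57
After 8 (year_end (apply 12% annual interest)): balance=$2166.71 total_interest=$816.71
After 9 (withdraw($50)): balance=$2116.71 total_interest=$816.71
After 10 (month_end (apply 2% monthly interest)): balance=$2159.04 total_interest=$859.04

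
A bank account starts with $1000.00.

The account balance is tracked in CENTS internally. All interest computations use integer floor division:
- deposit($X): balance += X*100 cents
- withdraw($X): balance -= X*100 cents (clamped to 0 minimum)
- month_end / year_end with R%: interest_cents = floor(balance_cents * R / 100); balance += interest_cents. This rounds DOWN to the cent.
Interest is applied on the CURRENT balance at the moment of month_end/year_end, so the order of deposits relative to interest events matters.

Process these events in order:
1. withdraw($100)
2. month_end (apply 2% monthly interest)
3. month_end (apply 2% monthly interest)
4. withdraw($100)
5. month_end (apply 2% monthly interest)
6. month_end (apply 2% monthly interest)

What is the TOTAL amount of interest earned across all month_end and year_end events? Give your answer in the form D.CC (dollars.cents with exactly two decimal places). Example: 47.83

Answer: 70.14

Derivation:
After 1 (withdraw($100)): balance=$900.00 total_interest=$0.00
After 2 (month_end (apply 2% monthly interest)): balance=$918.00 total_interest=$18.00
After 3 (month_end (apply 2% monthly interest)): balance=$936.36 total_interest=$36.36
After 4 (withdraw($100)): balance=$836.36 total_interest=$36.36
After 5 (month_end (apply 2% monthly interest)): balance=$853.08 total_interest=$53.08
After 6 (month_end (apply 2% monthly interest)): balance=$870.14 total_interest=$70.14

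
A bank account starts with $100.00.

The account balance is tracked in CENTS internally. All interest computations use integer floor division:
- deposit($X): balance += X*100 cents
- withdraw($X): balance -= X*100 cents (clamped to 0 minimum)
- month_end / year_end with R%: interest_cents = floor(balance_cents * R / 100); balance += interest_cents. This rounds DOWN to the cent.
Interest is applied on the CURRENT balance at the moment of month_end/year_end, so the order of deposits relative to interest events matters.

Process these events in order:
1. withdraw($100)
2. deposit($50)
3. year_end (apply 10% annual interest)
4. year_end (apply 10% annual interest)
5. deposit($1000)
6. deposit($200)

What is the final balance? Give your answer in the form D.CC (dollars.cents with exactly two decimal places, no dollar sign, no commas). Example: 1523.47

Answer: 1260.50

Derivation:
After 1 (withdraw($100)): balance=$0.00 total_interest=$0.00
After 2 (deposit($50)): balance=$50.00 total_interest=$0.00
After 3 (year_end (apply 10% annual interest)): balance=$55.00 total_interest=$5.00
After 4 (year_end (apply 10% annual interest)): balance=$60.50 total_interest=$10.50
After 5 (deposit($1000)): balance=$1060.50 total_interest=$10.50
After 6 (deposit($200)): balance=$1260.50 total_interest=$10.50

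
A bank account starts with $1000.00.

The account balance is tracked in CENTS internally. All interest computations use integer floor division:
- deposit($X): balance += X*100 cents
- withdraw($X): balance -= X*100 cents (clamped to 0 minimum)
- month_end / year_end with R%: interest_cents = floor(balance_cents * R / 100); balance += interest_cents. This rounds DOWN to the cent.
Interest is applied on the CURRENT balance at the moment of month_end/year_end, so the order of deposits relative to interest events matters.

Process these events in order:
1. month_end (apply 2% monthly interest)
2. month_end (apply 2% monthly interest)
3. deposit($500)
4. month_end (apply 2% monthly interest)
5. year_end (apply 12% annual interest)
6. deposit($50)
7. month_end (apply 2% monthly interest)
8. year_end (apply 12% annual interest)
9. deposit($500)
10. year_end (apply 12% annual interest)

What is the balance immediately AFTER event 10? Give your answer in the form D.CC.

After 1 (month_end (apply 2% monthly interest)): balance=$1020.00 total_interest=$20.00
After 2 (month_end (apply 2% monthly interest)): balance=$1040.40 total_interest=$40.40
After 3 (deposit($500)): balance=$1540.40 total_interest=$40.40
After 4 (month_end (apply 2% monthly interest)): balance=$1571.20 total_interest=$71.20
After 5 (year_end (apply 12% annual interest)): balance=$1759.74 total_interest=$259.74
After 6 (deposit($50)): balance=$1809.74 total_interest=$259.74
After 7 (month_end (apply 2% monthly interest)): balance=$1845.93 total_interest=$295.93
After 8 (year_end (apply 12% annual interest)): balance=$2067.44 total_interest=$517.44
After 9 (deposit($500)): balance=$2567.44 total_interest=$517.44
After 10 (year_end (apply 12% annual interest)): balance=$2875.53 total_interest=$825.53

Answer: 2875.53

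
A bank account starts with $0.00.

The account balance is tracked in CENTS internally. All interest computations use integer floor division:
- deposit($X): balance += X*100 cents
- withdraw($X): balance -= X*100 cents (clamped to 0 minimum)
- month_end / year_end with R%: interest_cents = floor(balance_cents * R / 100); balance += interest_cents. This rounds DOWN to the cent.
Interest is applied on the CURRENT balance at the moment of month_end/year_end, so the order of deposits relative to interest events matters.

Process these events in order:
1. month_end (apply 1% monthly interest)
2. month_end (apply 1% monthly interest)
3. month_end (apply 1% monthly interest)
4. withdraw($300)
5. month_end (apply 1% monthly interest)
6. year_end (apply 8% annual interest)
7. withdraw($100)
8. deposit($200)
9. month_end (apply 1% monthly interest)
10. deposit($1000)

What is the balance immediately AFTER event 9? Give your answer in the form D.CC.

After 1 (month_end (apply 1% monthly interest)): balance=$0.00 total_interest=$0.00
After 2 (month_end (apply 1% monthly interest)): balance=$0.00 total_interest=$0.00
After 3 (month_end (apply 1% monthly interest)): balance=$0.00 total_interest=$0.00
After 4 (withdraw($300)): balance=$0.00 total_interest=$0.00
After 5 (month_end (apply 1% monthly interest)): balance=$0.00 total_interest=$0.00
After 6 (year_end (apply 8% annual interest)): balance=$0.00 total_interest=$0.00
After 7 (withdraw($100)): balance=$0.00 total_interest=$0.00
After 8 (deposit($200)): balance=$200.00 total_interest=$0.00
After 9 (month_end (apply 1% monthly interest)): balance=$202.00 total_interest=$2.00

Answer: 202.00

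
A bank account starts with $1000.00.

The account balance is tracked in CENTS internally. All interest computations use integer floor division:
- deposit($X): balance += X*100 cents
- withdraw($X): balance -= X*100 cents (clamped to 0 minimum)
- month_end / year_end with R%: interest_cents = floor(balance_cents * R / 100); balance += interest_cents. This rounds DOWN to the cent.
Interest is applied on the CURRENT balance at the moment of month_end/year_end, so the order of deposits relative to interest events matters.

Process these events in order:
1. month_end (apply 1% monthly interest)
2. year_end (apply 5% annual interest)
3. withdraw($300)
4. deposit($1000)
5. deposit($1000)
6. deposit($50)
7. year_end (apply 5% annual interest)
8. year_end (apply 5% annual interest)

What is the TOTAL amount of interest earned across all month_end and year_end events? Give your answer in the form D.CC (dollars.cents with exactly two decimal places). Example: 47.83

After 1 (month_end (apply 1% monthly interest)): balance=$1010.00 total_interest=$10.00
After 2 (year_end (apply 5% annual interest)): balance=$1060.50 total_interest=$60.50
After 3 (withdraw($300)): balance=$760.50 total_interest=$60.50
After 4 (deposit($1000)): balance=$1760.50 total_interest=$60.50
After 5 (deposit($1000)): balance=$2760.50 total_interest=$60.50
After 6 (deposit($50)): balance=$2810.50 total_interest=$60.50
After 7 (year_end (apply 5% annual interest)): balance=$2951.02 total_interest=$201.02
After 8 (year_end (apply 5% annual interest)): balance=$3098.57 total_interest=$348.57

Answer: 348.57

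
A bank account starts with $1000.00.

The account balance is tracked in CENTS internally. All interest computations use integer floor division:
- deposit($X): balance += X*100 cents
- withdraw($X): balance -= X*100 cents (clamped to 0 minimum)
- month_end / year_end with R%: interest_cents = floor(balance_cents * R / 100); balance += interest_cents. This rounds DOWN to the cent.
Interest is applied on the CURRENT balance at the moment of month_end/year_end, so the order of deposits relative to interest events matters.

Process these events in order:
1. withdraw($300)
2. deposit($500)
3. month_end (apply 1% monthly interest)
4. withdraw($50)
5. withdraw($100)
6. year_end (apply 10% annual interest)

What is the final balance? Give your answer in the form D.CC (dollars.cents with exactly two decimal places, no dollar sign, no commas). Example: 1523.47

Answer: 1168.20

Derivation:
After 1 (withdraw($300)): balance=$700.00 total_interest=$0.00
After 2 (deposit($500)): balance=$1200.00 total_interest=$0.00
After 3 (month_end (apply 1% monthly interest)): balance=$1212.00 total_interest=$12.00
After 4 (withdraw($50)): balance=$1162.00 total_interest=$12.00
After 5 (withdraw($100)): balance=$1062.00 total_interest=$12.00
After 6 (year_end (apply 10% annual interest)): balance=$1168.20 total_interest=$118.20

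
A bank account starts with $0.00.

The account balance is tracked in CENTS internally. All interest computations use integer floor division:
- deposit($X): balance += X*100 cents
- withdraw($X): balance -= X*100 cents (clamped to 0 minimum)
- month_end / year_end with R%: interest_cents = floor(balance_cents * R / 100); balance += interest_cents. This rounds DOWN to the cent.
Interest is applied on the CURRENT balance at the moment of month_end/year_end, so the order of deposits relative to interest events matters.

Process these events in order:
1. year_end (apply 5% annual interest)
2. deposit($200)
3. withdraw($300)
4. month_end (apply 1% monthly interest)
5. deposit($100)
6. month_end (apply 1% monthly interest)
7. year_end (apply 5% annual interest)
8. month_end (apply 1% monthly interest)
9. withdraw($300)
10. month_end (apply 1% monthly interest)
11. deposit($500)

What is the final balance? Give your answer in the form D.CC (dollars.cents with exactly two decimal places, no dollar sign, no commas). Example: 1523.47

Answer: 500.00

Derivation:
After 1 (year_end (apply 5% annual interest)): balance=$0.00 total_interest=$0.00
After 2 (deposit($200)): balance=$200.00 total_interest=$0.00
After 3 (withdraw($300)): balance=$0.00 total_interest=$0.00
After 4 (month_end (apply 1% monthly interest)): balance=$0.00 total_interest=$0.00
After 5 (deposit($100)): balance=$100.00 total_interest=$0.00
After 6 (month_end (apply 1% monthly interest)): balance=$101.00 total_interest=$1.00
After 7 (year_end (apply 5% annual interest)): balance=$106.05 total_interest=$6.05
After 8 (month_end (apply 1% monthly interest)): balance=$107.11 total_interest=$7.11
After 9 (withdraw($300)): balance=$0.00 total_interest=$7.11
After 10 (month_end (apply 1% monthly interest)): balance=$0.00 total_interest=$7.11
After 11 (deposit($500)): balance=$500.00 total_interest=$7.11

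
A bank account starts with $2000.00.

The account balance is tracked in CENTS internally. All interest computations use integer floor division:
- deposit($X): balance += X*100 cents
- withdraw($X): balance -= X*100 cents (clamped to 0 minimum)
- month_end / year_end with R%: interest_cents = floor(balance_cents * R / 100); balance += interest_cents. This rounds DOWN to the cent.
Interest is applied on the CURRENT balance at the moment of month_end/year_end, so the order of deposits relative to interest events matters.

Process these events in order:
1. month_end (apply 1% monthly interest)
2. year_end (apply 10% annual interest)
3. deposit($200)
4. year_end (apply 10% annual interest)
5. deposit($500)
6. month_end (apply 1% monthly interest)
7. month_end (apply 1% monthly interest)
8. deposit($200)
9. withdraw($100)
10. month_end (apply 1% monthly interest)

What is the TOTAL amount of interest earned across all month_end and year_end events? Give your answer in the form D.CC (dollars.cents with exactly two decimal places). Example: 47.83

After 1 (month_end (apply 1% monthly interest)): balance=$2020.00 total_interest=$20.00
After 2 (year_end (apply 10% annual interest)): balance=$2222.00 total_interest=$222.00
After 3 (deposit($200)): balance=$2422.00 total_interest=$222.00
After 4 (year_end (apply 10% annual interest)): balance=$2664.20 total_interest=$464.20
After 5 (deposit($500)): balance=$3164.20 total_interest=$464.20
After 6 (month_end (apply 1% monthly interest)): balance=$3195.84 total_interest=$495.84
After 7 (month_end (apply 1% monthly interest)): balance=$3227.79 total_interest=$527.79
After 8 (deposit($200)): balance=$3427.79 total_interest=$527.79
After 9 (withdraw($100)): balance=$3327.79 total_interest=$527.79
After 10 (month_end (apply 1% monthly interest)): balance=$3361.06 total_interest=$561.06

Answer: 561.06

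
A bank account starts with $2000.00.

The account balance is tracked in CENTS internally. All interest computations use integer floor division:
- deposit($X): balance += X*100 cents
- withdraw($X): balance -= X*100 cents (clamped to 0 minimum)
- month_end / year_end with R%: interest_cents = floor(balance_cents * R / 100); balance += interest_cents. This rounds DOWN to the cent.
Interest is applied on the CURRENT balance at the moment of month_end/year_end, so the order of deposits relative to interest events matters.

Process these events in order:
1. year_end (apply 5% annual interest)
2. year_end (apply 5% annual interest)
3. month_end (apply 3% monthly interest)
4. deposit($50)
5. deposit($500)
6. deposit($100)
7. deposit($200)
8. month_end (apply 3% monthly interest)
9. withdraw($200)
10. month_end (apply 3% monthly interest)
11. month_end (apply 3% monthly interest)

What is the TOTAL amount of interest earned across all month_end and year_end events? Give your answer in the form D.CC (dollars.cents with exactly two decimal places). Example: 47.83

Answer: 548.37

Derivation:
After 1 (year_end (apply 5% annual interest)): balance=$2100.00 total_interest=$100.00
After 2 (year_end (apply 5% annual interest)): balance=$2205.00 total_interest=$205.00
After 3 (month_end (apply 3% monthly interest)): balance=$2271.15 total_interest=$271.15
After 4 (deposit($50)): balance=$2321.15 total_interest=$271.15
After 5 (deposit($500)): balance=$2821.15 total_interest=$271.15
After 6 (deposit($100)): balance=$2921.15 total_interest=$271.15
After 7 (deposit($200)): balance=$3121.15 total_interest=$271.15
After 8 (month_end (apply 3% monthly interest)): balance=$3214.78 total_interest=$364.78
After 9 (withdraw($200)): balance=$3014.78 total_interest=$364.78
After 10 (month_end (apply 3% monthly interest)): balance=$3105.22 total_interest=$455.22
After 11 (month_end (apply 3% monthly interest)): balance=$3198.37 total_interest=$548.37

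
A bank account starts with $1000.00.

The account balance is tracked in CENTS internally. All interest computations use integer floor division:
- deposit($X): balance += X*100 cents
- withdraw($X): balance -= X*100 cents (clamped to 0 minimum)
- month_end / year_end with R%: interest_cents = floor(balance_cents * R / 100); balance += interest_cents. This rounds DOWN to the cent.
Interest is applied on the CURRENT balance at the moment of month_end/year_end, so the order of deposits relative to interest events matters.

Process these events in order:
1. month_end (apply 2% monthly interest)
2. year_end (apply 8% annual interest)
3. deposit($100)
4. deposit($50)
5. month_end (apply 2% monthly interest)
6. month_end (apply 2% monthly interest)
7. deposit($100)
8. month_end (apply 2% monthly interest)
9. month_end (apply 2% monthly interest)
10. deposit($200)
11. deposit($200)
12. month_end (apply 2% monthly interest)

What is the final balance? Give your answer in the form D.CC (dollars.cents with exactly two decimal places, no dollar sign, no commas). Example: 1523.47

After 1 (month_end (apply 2% monthly interest)): balance=$1020.00 total_interest=$20.00
After 2 (year_end (apply 8% annual interest)): balance=$1101.60 total_interest=$101.60
After 3 (deposit($100)): balance=$1201.60 total_interest=$101.60
After 4 (deposit($50)): balance=$1251.60 total_interest=$101.60
After 5 (month_end (apply 2% monthly interest)): balance=$1276.63 total_interest=$126.63
After 6 (month_end (apply 2% monthly interest)): balance=$1302.16 total_interest=$152.16
After 7 (deposit($100)): balance=$1402.16 total_interest=$152.16
After 8 (month_end (apply 2% monthly interest)): balance=$1430.20 total_interest=$180.20
After 9 (month_end (apply 2% monthly interest)): balance=$1458.80 total_interest=$208.80
After 10 (deposit($200)): balance=$1658.80 total_interest=$208.80
After 11 (deposit($200)): balance=$1858.80 total_interest=$208.80
After 12 (month_end (apply 2% monthly interest)): balance=$1895.97 total_interest=$245.97

Answer: 1895.97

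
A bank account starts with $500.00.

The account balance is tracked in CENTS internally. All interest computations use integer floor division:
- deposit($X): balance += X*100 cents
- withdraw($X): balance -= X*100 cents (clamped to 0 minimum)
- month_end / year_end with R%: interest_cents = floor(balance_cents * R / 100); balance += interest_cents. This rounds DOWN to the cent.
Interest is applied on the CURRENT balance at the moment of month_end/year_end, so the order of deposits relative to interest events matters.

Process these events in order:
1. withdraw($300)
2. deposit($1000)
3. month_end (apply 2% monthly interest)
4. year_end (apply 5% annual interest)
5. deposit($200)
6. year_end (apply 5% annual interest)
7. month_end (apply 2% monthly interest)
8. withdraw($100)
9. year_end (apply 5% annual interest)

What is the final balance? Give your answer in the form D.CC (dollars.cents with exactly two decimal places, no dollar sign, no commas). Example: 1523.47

Answer: 1565.17

Derivation:
After 1 (withdraw($300)): balance=$200.00 total_interest=$0.00
After 2 (deposit($1000)): balance=$1200.00 total_interest=$0.00
After 3 (month_end (apply 2% monthly interest)): balance=$1224.00 total_interest=$24.00
After 4 (year_end (apply 5% annual interest)): balance=$1285.20 total_interest=$85.20
After 5 (deposit($200)): balance=$1485.20 total_interest=$85.20
After 6 (year_end (apply 5% annual interest)): balance=$1559.46 total_interest=$159.46
After 7 (month_end (apply 2% monthly interest)): balance=$1590.64 total_interest=$190.64
After 8 (withdraw($100)): balance=$1490.64 total_interest=$190.64
After 9 (year_end (apply 5% annual interest)): balance=$1565.17 total_interest=$265.17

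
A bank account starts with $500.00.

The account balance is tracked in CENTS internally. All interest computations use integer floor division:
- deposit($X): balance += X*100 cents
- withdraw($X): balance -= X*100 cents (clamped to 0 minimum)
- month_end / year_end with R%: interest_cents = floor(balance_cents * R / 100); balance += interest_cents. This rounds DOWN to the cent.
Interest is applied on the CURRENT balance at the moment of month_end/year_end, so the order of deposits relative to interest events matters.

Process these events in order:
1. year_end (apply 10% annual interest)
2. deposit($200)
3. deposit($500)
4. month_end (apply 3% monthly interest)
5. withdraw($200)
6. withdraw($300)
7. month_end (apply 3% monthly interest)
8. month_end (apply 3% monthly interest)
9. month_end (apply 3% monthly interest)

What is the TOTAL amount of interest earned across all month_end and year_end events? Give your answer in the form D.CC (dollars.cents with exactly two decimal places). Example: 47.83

After 1 (year_end (apply 10% annual interest)): balance=$550.00 total_interest=$50.00
After 2 (deposit($200)): balance=$750.00 total_interest=$50.00
After 3 (deposit($500)): balance=$1250.00 total_interest=$50.00
After 4 (month_end (apply 3% monthly interest)): balance=$1287.50 total_interest=$87.50
After 5 (withdraw($200)): balance=$1087.50 total_interest=$87.50
After 6 (withdraw($300)): balance=$787.50 total_interest=$87.50
After 7 (month_end (apply 3% monthly interest)): balance=$811.12 total_interest=$111.12
After 8 (month_end (apply 3% monthly interest)): balance=$835.45 total_interest=$135.45
After 9 (month_end (apply 3% monthly interest)): balance=$860.51 total_interest=$160.51

Answer: 160.51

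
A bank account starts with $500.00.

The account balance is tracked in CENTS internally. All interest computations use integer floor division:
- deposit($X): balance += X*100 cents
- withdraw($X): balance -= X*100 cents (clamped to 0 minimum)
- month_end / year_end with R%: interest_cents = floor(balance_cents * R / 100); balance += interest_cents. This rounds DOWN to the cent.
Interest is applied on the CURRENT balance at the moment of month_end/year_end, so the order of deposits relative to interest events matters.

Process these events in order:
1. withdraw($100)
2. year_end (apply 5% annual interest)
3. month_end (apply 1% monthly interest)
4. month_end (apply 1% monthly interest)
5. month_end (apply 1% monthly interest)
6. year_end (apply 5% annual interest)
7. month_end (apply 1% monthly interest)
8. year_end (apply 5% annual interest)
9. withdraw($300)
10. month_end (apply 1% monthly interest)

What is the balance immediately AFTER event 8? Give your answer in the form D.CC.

Answer: 481.83

Derivation:
After 1 (withdraw($100)): balance=$400.00 total_interest=$0.00
After 2 (year_end (apply 5% annual interest)): balance=$420.00 total_interest=$20.00
After 3 (month_end (apply 1% monthly interest)): balance=$424.20 total_interest=$24.20
After 4 (month_end (apply 1% monthly interest)): balance=$428.44 total_interest=$28.44
After 5 (month_end (apply 1% monthly interest)): balance=$432.72 total_interest=$32.72
After 6 (year_end (apply 5% annual interest)): balance=$454.35 total_interest=$54.35
After 7 (month_end (apply 1% monthly interest)): balance=$458.89 total_interest=$58.89
After 8 (year_end (apply 5% annual interest)): balance=$481.83 total_interest=$81.83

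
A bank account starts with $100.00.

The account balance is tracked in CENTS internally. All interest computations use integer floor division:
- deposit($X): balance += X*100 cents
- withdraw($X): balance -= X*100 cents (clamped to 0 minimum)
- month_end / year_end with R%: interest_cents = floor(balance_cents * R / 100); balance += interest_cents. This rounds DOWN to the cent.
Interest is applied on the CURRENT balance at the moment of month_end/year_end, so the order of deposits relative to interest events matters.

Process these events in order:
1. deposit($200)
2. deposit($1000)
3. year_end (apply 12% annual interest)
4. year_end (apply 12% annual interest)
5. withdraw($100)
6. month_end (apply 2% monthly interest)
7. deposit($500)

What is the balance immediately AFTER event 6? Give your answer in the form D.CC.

Answer: 1561.33

Derivation:
After 1 (deposit($200)): balance=$300.00 total_interest=$0.00
After 2 (deposit($1000)): balance=$1300.00 total_interest=$0.00
After 3 (year_end (apply 12% annual interest)): balance=$1456.00 total_interest=$156.00
After 4 (year_end (apply 12% annual interest)): balance=$1630.72 total_interest=$330.72
After 5 (withdraw($100)): balance=$1530.72 total_interest=$330.72
After 6 (month_end (apply 2% monthly interest)): balance=$1561.33 total_interest=$361.33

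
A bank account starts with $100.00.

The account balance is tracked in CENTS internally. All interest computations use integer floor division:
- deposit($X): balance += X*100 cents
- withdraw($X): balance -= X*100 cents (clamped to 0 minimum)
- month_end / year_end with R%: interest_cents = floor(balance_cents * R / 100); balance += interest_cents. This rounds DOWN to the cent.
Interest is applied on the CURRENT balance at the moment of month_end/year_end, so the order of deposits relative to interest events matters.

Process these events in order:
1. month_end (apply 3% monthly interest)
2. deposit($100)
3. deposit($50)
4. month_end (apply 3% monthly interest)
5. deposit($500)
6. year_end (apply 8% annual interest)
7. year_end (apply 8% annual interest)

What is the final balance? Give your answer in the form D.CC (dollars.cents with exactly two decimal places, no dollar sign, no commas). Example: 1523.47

After 1 (month_end (apply 3% monthly interest)): balance=$103.00 total_interest=$3.00
After 2 (deposit($100)): balance=$203.00 total_interest=$3.00
After 3 (deposit($50)): balance=$253.00 total_interest=$3.00
After 4 (month_end (apply 3% monthly interest)): balance=$260.59 total_interest=$10.59
After 5 (deposit($500)): balance=$760.59 total_interest=$10.59
After 6 (year_end (apply 8% annual interest)): balance=$821.43 total_interest=$71.43
After 7 (year_end (apply 8% annual interest)): balance=$887.14 total_interest=$137.14

Answer: 887.14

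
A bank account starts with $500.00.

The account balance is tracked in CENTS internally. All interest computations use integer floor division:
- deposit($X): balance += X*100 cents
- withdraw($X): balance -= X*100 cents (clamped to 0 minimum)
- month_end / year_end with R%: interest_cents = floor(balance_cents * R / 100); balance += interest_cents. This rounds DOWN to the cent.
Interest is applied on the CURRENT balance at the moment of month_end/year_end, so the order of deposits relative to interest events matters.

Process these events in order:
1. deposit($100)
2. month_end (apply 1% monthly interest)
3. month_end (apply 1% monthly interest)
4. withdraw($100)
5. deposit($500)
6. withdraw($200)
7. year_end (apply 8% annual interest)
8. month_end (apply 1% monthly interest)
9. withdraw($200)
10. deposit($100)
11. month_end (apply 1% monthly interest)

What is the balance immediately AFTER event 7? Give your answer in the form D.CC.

After 1 (deposit($100)): balance=$600.00 total_interest=$0.00
After 2 (month_end (apply 1% monthly interest)): balance=$606.00 total_interest=$6.00
After 3 (month_end (apply 1% monthly interest)): balance=$612.06 total_interest=$12.06
After 4 (withdraw($100)): balance=$512.06 total_interest=$12.06
After 5 (deposit($500)): balance=$1012.06 total_interest=$12.06
After 6 (withdraw($200)): balance=$812.06 total_interest=$12.06
After 7 (year_end (apply 8% annual interest)): balance=$877.02 total_interest=$77.02

Answer: 877.02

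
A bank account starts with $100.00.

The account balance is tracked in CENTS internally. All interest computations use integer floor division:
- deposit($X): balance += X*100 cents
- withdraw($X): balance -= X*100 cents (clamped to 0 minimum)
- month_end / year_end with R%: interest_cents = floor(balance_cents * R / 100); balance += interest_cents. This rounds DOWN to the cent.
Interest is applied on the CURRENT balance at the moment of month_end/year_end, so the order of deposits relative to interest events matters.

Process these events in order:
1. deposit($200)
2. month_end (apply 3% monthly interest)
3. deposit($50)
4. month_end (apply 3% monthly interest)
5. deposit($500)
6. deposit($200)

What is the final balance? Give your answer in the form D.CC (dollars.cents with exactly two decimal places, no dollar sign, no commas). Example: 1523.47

After 1 (deposit($200)): balance=$300.00 total_interest=$0.00
After 2 (month_end (apply 3% monthly interest)): balance=$309.00 total_interest=$9.00
After 3 (deposit($50)): balance=$359.00 total_interest=$9.00
After 4 (month_end (apply 3% monthly interest)): balance=$369.77 total_interest=$19.77
After 5 (deposit($500)): balance=$869.77 total_interest=$19.77
After 6 (deposit($200)): balance=$1069.77 total_interest=$19.77

Answer: 1069.77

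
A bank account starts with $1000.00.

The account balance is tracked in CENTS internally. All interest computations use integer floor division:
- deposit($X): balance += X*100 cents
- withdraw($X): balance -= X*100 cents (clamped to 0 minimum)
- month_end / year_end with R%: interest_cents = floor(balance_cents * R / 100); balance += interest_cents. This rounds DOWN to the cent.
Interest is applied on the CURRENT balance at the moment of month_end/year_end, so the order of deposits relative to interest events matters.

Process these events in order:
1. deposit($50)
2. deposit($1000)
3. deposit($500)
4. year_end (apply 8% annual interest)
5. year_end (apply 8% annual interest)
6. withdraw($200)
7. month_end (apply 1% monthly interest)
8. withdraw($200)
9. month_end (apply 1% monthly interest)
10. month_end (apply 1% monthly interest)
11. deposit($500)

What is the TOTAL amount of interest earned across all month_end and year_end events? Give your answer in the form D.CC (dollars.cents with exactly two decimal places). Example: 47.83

Answer: 504.36

Derivation:
After 1 (deposit($50)): balance=$1050.00 total_interest=$0.00
After 2 (deposit($1000)): balance=$2050.00 total_interest=$0.00
After 3 (deposit($500)): balance=$2550.00 total_interest=$0.00
After 4 (year_end (apply 8% annual interest)): balance=$2754.00 total_interest=$204.00
After 5 (year_end (apply 8% annual interest)): balance=$2974.32 total_interest=$424.32
After 6 (withdraw($200)): balance=$2774.32 total_interest=$424.32
After 7 (month_end (apply 1% monthly interest)): balance=$2802.06 total_interest=$452.06
After 8 (withdraw($200)): balance=$2602.06 total_interest=$452.06
After 9 (month_end (apply 1% monthly interest)): balance=$2628.08 total_interest=$478.08
After 10 (month_end (apply 1% monthly interest)): balance=$2654.36 total_interest=$504.36
After 11 (deposit($500)): balance=$3154.36 total_interest=$504.36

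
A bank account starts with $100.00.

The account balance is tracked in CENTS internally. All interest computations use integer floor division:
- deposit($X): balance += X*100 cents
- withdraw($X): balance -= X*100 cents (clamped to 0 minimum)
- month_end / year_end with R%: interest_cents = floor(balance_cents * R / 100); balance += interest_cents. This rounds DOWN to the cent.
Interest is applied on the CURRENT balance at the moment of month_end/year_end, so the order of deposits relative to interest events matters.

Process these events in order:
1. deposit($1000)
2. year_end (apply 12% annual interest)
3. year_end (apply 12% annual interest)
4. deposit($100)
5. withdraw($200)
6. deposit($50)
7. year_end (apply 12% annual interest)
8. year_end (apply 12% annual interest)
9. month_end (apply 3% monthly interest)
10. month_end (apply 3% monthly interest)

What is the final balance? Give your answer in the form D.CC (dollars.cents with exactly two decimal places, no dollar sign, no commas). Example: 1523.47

After 1 (deposit($1000)): balance=$1100.00 total_interest=$0.00
After 2 (year_end (apply 12% annual interest)): balance=$1232.00 total_interest=$132.00
After 3 (year_end (apply 12% annual interest)): balance=$1379.84 total_interest=$279.84
After 4 (deposit($100)): balance=$1479.84 total_interest=$279.84
After 5 (withdraw($200)): balance=$1279.84 total_interest=$279.84
After 6 (deposit($50)): balance=$1329.84 total_interest=$279.84
After 7 (year_end (apply 12% annual interest)): balance=$1489.42 total_interest=$439.42
After 8 (year_end (apply 12% annual interest)): balance=$1668.15 total_interest=$618.15
After 9 (month_end (apply 3% monthly interest)): balance=$1718.19 total_interest=$668.19
After 10 (month_end (apply 3% monthly interest)): balance=$1769.73 total_interest=$719.73

Answer: 1769.73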